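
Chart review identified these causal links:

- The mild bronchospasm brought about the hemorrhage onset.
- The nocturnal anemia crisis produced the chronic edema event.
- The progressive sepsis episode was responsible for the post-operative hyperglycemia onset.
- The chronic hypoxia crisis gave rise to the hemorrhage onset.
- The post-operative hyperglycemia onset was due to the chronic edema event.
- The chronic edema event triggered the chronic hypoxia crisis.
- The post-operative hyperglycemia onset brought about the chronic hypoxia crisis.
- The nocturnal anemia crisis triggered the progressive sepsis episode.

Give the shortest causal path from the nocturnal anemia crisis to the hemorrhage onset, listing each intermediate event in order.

the nocturnal anemia crisis → the chronic edema event → the chronic hypoxia crisis → the hemorrhage onset

the nocturnal anemia crisis → the chronic edema event
the chronic edema event → the chronic hypoxia crisis
the chronic hypoxia crisis → the hemorrhage onset
Length: 3 steps.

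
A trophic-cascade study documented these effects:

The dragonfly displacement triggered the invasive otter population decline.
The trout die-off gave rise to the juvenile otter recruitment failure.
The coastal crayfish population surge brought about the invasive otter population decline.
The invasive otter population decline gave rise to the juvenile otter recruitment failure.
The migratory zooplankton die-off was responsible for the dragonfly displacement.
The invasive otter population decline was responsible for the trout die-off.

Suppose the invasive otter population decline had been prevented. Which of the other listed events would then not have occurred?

Downstream of the invasive otter population decline: the trout die-off, the juvenile otter recruitment failure.

the juvenile otter recruitment failure, the trout die-off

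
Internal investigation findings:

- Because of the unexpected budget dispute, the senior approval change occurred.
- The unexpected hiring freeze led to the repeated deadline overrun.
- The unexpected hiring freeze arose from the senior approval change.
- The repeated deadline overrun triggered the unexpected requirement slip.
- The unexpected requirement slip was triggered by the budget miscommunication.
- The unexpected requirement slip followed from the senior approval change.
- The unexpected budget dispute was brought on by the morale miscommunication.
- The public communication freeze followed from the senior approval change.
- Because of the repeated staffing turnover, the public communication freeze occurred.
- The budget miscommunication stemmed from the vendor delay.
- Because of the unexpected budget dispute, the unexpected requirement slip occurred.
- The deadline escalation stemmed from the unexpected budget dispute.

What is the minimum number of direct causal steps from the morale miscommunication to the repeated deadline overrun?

Shortest chain: the morale miscommunication → the unexpected budget dispute → the senior approval change → the unexpected hiring freeze → the repeated deadline overrun.

4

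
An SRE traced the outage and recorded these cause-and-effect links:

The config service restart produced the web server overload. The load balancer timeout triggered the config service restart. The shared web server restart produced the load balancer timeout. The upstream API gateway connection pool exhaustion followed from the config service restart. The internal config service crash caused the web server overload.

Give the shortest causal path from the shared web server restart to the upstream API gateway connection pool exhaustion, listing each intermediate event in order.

the shared web server restart → the load balancer timeout → the config service restart → the upstream API gateway connection pool exhaustion

the shared web server restart → the load balancer timeout
the load balancer timeout → the config service restart
the config service restart → the upstream API gateway connection pool exhaustion
Length: 3 steps.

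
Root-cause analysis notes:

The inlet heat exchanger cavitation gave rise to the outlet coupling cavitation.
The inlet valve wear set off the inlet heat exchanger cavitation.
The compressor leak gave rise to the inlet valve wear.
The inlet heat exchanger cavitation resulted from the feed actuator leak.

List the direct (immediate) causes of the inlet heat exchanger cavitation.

Upstream contributors include the compressor leak, but only the feed actuator leak, the inlet valve wear feed directly into the inlet heat exchanger cavitation.

the feed actuator leak, the inlet valve wear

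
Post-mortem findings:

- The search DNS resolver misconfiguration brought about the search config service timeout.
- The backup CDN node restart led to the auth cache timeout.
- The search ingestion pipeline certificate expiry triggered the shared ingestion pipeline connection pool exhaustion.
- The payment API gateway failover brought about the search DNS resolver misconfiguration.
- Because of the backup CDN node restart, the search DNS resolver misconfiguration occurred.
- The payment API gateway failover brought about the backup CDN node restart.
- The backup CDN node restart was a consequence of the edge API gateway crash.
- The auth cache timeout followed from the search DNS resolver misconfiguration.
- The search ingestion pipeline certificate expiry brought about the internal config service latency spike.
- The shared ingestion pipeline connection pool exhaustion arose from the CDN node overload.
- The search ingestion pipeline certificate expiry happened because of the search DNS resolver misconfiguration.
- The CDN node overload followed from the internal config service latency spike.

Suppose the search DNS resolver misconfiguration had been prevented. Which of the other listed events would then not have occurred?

Downstream of the search DNS resolver misconfiguration: the auth cache timeout, the search ingestion pipeline certificate expiry, the internal config service latency spike, the search config service timeout, the CDN node overload, the shared ingestion pipeline connection pool exhaustion.
Of those, still caused via another path: the auth cache timeout.
The remainder have no surviving cause.

the CDN node overload, the internal config service latency spike, the search config service timeout, the search ingestion pipeline certificate expiry, the shared ingestion pipeline connection pool exhaustion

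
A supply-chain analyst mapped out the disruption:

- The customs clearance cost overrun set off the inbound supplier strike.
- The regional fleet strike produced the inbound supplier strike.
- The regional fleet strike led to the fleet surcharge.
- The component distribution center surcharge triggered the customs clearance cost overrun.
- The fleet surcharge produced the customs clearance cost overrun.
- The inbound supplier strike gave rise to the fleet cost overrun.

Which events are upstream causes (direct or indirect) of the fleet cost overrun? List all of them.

Immediate cause of the fleet cost overrun: the inbound supplier strike.
Further upstream: the regional fleet strike, the fleet surcharge, the customs clearance cost overrun, the component distribution center surcharge.

the component distribution center surcharge, the customs clearance cost overrun, the fleet surcharge, the inbound supplier strike, the regional fleet strike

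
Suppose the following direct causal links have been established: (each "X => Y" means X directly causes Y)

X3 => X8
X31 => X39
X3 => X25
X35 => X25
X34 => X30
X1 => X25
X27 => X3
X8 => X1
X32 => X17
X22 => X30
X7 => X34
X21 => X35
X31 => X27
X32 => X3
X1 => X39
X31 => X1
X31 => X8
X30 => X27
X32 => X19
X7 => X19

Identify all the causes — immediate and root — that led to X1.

X22, X27, X3, X30, X31, X32, X34, X7, X8

Immediate causes of X1: X31, X8.
Further upstream: X32, X7, X22, X34, X30, X27, X3.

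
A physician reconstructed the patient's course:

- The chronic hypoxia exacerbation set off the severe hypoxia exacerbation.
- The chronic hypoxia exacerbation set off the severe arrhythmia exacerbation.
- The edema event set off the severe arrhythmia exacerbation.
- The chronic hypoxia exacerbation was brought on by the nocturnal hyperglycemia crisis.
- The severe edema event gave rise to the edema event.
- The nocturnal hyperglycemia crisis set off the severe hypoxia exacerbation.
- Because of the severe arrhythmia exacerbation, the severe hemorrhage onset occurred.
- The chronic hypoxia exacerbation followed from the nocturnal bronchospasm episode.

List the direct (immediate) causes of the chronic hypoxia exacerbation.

the nocturnal bronchospasm episode, the nocturnal hyperglycemia crisis

the nocturnal bronchospasm episode, the nocturnal hyperglycemia crisis → the chronic hypoxia exacerbation with nothing further upstream stated.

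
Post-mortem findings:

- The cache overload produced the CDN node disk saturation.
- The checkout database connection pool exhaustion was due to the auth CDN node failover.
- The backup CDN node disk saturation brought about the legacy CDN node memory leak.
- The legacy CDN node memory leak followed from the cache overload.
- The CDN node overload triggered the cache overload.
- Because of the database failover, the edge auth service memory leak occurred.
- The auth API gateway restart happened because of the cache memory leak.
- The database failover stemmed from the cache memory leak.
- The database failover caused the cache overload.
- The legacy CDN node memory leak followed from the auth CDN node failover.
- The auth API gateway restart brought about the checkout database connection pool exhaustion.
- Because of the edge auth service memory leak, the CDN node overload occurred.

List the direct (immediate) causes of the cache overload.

the CDN node overload, the database failover

Upstream contributors include the cache memory leak, the edge auth service memory leak, but only the CDN node overload, the database failover feed directly into the cache overload.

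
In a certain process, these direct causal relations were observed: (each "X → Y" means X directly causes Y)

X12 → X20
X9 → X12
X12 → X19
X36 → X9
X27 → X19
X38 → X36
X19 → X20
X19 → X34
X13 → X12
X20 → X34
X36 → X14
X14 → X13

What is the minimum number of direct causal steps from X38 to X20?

Shortest chain: X38 → X36 → X9 → X12 → X20.

4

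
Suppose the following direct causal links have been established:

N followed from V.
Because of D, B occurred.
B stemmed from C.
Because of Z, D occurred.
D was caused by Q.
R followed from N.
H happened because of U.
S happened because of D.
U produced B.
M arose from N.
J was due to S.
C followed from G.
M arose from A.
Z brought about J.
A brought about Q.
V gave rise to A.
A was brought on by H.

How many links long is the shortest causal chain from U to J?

Shortest chain: U → H → A → Q → D → S → J.

6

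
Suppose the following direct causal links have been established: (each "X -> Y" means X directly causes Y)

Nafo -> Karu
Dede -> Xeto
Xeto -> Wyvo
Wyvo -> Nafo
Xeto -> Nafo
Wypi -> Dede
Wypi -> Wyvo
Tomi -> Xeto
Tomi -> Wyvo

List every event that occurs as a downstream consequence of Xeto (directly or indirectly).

Direct effects: Wyvo, Nafo.
2 steps out: Karu.
Not reachable from it: Wypi, Tomi, Dede.

Karu, Nafo, Wyvo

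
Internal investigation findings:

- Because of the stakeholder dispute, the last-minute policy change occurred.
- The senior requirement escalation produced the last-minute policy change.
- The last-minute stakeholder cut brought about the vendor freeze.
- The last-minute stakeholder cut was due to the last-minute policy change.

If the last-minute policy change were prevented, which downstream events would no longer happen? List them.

Downstream of the last-minute policy change: the last-minute stakeholder cut, the vendor freeze.

the last-minute stakeholder cut, the vendor freeze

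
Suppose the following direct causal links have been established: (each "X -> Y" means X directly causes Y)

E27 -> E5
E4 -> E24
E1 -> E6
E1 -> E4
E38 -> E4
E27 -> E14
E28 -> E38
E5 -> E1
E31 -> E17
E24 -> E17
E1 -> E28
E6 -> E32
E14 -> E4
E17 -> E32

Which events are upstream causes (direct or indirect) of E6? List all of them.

E1, E27, E5

Immediate cause of E6: E1.
Further upstream: E27, E5.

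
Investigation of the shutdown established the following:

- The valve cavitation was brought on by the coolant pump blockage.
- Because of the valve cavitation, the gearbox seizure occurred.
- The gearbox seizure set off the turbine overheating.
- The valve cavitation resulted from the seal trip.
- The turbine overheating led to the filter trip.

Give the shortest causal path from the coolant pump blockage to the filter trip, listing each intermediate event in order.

the coolant pump blockage → the valve cavitation
the valve cavitation → the gearbox seizure
the gearbox seizure → the turbine overheating
the turbine overheating → the filter trip
Length: 4 steps.

the coolant pump blockage → the valve cavitation → the gearbox seizure → the turbine overheating → the filter trip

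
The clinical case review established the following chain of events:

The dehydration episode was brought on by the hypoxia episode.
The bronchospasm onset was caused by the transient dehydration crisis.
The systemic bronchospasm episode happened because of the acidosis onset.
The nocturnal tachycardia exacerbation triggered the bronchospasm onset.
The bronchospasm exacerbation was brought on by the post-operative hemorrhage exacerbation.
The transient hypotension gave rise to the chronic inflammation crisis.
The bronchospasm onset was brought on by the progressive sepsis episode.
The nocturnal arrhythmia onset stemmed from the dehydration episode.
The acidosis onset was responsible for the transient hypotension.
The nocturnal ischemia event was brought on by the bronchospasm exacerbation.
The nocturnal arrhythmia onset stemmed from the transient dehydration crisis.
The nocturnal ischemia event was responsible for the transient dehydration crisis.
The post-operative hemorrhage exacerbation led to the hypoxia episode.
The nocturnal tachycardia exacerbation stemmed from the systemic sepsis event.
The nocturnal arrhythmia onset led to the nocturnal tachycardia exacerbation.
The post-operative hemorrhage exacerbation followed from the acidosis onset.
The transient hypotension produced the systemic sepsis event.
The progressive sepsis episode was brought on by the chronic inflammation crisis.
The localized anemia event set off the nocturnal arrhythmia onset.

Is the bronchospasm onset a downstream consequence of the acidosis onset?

Yes

There is a causal chain: the acidosis onset → the transient hypotension → the chronic inflammation crisis → the progressive sepsis episode → the bronchospasm onset.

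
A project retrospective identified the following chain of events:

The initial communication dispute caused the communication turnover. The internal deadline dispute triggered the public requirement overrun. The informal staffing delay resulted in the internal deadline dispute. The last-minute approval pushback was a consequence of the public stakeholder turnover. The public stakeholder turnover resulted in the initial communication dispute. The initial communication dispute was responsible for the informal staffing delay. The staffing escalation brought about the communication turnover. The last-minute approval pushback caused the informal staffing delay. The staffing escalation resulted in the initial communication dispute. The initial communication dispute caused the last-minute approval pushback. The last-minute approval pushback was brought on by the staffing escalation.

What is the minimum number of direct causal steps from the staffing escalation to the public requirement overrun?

4

Shortest chain: the staffing escalation → the initial communication dispute → the informal staffing delay → the internal deadline dispute → the public requirement overrun.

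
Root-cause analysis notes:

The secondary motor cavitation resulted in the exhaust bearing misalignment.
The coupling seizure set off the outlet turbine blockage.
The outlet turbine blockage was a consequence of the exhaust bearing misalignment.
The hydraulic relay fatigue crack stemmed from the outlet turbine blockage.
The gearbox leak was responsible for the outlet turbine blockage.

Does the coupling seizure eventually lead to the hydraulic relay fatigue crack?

There is a causal chain: the coupling seizure → the outlet turbine blockage → the hydraulic relay fatigue crack.

Yes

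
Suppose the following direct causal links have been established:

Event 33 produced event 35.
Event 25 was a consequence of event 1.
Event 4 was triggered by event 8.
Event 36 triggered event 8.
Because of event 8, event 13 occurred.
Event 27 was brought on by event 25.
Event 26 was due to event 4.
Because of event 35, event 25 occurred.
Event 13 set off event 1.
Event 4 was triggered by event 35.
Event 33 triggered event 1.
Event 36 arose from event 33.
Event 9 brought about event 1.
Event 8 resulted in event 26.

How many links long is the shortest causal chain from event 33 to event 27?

3

Shortest chain: event 33 → event 1 → event 25 → event 27.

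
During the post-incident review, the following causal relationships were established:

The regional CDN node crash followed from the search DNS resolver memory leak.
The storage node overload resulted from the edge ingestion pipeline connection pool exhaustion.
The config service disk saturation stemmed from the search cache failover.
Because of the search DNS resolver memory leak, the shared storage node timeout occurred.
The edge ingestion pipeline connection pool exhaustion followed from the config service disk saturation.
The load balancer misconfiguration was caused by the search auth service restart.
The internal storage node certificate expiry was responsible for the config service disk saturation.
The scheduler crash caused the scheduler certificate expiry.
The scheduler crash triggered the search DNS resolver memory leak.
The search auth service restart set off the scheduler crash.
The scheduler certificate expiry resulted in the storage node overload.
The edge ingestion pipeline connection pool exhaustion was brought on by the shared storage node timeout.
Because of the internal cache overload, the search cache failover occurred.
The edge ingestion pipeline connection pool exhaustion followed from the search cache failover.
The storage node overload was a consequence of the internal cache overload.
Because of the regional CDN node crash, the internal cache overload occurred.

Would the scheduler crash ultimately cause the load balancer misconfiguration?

No

The scheduler crash leads to the search DNS resolver memory leak, the scheduler certificate expiry, the regional CDN node crash, the internal cache overload, the search cache failover, the config service disk saturation, the shared storage node timeout, the edge ingestion pipeline connection pool exhaustion, the storage node overload; the load balancer misconfiguration is not among them.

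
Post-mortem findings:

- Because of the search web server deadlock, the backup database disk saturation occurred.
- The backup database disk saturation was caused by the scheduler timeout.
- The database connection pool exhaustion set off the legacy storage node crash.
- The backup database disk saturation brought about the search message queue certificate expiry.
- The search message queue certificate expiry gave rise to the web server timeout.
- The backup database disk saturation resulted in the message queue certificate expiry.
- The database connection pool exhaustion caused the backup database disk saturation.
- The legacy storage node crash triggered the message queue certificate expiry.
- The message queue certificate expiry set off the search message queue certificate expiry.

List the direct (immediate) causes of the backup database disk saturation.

the database connection pool exhaustion, the scheduler timeout, the search web server deadlock → the backup database disk saturation with nothing further upstream stated.

the database connection pool exhaustion, the scheduler timeout, the search web server deadlock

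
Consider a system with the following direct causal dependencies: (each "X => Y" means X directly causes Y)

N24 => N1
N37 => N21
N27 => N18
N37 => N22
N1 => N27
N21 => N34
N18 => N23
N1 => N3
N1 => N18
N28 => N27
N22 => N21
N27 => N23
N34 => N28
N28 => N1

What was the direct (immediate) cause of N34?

N21

Upstream contributors include N37, N22, but only N21 feeds directly into N34.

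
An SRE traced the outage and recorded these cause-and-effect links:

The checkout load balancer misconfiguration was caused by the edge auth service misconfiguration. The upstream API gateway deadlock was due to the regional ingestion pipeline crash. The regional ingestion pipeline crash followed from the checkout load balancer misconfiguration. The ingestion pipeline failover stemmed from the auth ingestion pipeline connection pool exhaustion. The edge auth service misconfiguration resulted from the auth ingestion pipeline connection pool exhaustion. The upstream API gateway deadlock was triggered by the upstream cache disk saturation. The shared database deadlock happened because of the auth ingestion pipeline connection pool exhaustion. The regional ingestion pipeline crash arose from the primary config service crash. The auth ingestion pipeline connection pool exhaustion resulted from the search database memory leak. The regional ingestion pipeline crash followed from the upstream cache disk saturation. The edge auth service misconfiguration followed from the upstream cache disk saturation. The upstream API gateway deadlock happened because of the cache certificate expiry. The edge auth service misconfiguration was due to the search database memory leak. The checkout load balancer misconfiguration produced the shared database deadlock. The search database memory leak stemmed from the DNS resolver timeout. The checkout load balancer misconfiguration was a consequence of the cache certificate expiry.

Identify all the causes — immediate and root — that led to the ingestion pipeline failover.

the DNS resolver timeout, the auth ingestion pipeline connection pool exhaustion, the search database memory leak

Immediate cause of the ingestion pipeline failover: the auth ingestion pipeline connection pool exhaustion.
Further upstream: the DNS resolver timeout, the search database memory leak.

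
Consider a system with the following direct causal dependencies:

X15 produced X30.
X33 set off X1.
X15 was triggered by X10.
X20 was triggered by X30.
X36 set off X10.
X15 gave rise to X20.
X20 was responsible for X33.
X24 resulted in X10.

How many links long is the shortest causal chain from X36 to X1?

Shortest chain: X36 → X10 → X15 → X20 → X33 → X1.

5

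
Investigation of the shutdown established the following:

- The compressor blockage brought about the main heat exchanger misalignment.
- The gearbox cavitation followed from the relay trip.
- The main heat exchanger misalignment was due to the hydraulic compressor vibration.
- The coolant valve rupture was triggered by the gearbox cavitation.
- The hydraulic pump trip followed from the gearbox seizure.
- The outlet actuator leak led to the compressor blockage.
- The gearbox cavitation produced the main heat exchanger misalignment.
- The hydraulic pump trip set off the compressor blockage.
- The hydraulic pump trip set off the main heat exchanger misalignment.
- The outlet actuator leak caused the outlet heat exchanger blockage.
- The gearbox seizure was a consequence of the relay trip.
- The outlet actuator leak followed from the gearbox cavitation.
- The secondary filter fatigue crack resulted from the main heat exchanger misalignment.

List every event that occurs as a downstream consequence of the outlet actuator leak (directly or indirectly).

Direct effects: the outlet heat exchanger blockage, the compressor blockage.
2 steps out: the main heat exchanger misalignment.
3 steps out: the secondary filter fatigue crack.
Not reachable from it: the relay trip, the gearbox seizure, the hydraulic pump trip, the gearbox cavitation, the coolant valve rupture, the hydraulic compressor vibration.

the compressor blockage, the main heat exchanger misalignment, the outlet heat exchanger blockage, the secondary filter fatigue crack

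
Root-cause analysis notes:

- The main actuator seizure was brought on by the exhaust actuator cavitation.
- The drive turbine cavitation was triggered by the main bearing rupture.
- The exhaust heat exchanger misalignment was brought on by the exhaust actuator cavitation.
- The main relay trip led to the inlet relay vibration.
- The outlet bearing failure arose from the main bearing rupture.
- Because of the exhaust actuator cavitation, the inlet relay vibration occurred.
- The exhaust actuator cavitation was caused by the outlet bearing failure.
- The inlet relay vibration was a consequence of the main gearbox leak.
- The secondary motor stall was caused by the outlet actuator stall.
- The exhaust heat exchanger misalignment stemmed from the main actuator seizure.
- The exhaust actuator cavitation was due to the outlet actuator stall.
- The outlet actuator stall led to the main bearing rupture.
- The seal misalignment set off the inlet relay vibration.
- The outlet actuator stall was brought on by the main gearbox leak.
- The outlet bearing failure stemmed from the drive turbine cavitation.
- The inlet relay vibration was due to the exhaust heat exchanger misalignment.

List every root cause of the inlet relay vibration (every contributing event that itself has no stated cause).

the main gearbox leak, the main relay trip, the seal misalignment

Tracing upstream from the inlet relay vibration: the inlet relay vibration ← the main gearbox leak.
A separate upstream branch: the inlet relay vibration ← the seal misalignment.
A separate upstream branch: the inlet relay vibration ← the main relay trip.
Each of those chain origins has no stated cause.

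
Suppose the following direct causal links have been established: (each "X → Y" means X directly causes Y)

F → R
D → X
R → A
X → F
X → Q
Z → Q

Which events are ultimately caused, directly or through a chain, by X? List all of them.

A, F, Q, R

Direct effects: F, Q.
2 steps out: R.
3 steps out: A.
Not reachable from it: D, Z.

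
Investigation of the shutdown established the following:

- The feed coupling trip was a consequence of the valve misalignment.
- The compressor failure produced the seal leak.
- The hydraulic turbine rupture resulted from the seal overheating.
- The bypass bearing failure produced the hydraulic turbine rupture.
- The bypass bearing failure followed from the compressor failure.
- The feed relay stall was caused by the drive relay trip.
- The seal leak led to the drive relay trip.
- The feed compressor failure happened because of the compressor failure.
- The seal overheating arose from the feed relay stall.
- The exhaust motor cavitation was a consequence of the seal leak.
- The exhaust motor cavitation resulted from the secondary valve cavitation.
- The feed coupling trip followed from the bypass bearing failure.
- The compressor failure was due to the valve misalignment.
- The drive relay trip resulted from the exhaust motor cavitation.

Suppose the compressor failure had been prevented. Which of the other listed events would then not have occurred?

Downstream of the compressor failure: the seal leak, the exhaust motor cavitation, the bypass bearing failure, the drive relay trip, the feed relay stall, the feed compressor failure, the seal overheating, the feed coupling trip, the hydraulic turbine rupture.
Of those, still caused via another path: the exhaust motor cavitation, the drive relay trip, the feed relay stall, the seal overheating, the feed coupling trip, the hydraulic turbine rupture.
The remainder have no surviving cause.

the bypass bearing failure, the feed compressor failure, the seal leak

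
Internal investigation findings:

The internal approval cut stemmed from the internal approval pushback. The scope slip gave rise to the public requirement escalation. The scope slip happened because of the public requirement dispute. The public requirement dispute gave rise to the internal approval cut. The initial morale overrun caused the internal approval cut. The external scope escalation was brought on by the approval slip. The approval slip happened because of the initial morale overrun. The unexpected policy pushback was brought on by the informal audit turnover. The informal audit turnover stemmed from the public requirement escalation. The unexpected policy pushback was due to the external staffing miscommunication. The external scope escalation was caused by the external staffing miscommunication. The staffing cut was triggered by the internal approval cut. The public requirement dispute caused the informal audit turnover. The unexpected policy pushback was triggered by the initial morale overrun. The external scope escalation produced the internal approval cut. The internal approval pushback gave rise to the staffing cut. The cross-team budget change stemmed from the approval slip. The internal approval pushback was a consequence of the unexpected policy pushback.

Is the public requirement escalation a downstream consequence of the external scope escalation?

No

The external scope escalation leads to the internal approval cut, the staffing cut; the public requirement escalation is not among them.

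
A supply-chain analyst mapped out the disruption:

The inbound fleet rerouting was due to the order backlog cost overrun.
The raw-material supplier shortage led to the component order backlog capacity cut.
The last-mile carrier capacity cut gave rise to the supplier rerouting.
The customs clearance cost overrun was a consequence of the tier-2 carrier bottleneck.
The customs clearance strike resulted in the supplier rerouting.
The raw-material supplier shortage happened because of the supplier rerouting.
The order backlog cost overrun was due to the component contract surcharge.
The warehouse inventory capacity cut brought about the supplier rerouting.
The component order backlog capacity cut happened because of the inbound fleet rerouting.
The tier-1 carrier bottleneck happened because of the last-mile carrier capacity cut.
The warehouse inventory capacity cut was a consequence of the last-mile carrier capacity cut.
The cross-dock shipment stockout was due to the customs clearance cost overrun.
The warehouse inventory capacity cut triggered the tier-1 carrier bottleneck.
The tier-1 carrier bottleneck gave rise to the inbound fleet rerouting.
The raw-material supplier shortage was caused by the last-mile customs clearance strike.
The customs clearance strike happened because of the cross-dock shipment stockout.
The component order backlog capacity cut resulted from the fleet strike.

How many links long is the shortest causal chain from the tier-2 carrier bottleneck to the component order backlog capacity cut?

Shortest chain: the tier-2 carrier bottleneck → the customs clearance cost overrun → the cross-dock shipment stockout → the customs clearance strike → the supplier rerouting → the raw-material supplier shortage → the component order backlog capacity cut.

6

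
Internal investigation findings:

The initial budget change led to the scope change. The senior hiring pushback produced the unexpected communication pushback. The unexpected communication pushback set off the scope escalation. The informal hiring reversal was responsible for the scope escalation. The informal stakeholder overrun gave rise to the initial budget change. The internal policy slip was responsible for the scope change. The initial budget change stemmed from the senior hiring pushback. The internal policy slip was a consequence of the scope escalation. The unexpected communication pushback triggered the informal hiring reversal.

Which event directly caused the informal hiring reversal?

Upstream contributors include the senior hiring pushback, but only the unexpected communication pushback feeds directly into the informal hiring reversal.

the unexpected communication pushback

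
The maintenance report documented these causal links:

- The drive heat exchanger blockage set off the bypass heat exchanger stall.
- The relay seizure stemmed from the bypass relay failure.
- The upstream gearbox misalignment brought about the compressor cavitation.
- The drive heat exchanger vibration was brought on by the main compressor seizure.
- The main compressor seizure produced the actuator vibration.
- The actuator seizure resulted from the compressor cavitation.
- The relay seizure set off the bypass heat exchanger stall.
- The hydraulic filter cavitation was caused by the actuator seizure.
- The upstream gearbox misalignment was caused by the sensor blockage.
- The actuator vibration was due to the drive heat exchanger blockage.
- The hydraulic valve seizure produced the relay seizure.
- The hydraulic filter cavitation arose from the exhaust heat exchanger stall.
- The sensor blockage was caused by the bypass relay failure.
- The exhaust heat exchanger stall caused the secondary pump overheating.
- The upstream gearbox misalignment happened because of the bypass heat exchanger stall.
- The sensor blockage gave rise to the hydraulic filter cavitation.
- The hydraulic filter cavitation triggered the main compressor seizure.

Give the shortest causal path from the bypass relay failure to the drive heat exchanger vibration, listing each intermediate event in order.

the bypass relay failure → the sensor blockage
the sensor blockage → the hydraulic filter cavitation
the hydraulic filter cavitation → the main compressor seizure
the main compressor seizure → the drive heat exchanger vibration
Length: 4 steps.

the bypass relay failure → the sensor blockage → the hydraulic filter cavitation → the main compressor seizure → the drive heat exchanger vibration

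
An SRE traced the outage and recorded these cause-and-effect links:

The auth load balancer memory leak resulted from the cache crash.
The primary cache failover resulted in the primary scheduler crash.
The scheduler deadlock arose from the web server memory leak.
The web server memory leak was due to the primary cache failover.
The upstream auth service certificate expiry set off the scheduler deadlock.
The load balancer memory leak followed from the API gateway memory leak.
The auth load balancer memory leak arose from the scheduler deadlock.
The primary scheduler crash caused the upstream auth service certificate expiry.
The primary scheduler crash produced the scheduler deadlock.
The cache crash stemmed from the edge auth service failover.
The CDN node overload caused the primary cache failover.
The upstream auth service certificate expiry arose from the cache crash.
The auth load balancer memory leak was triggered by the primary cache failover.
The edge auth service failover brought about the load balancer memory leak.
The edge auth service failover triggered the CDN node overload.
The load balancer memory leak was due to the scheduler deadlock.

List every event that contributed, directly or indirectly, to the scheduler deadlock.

Immediate causes of the scheduler deadlock: the web server memory leak, the primary scheduler crash, the upstream auth service certificate expiry.
Further upstream: the edge auth service failover, the CDN node overload, the cache crash, the primary cache failover.

the CDN node overload, the cache crash, the edge auth service failover, the primary cache failover, the primary scheduler crash, the upstream auth service certificate expiry, the web server memory leak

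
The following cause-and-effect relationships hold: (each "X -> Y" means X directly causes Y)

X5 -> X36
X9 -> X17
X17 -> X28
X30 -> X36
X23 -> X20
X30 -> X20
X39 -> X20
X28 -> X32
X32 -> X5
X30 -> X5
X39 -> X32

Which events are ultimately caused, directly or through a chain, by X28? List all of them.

X32, X36, X5

Direct effects: X32.
2 steps out: X5.
3 steps out: X36.
Not reachable from it: X9, X17, X30, X23, X39, X20.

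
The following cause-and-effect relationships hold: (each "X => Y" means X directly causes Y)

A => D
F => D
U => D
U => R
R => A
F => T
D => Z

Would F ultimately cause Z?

Yes

There is a causal chain: F → D → Z.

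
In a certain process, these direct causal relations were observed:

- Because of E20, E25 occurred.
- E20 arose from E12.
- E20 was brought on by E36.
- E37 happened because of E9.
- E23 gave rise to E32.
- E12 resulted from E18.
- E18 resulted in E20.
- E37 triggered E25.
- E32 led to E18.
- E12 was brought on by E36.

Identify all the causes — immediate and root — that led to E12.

E18, E23, E32, E36

Immediate causes of E12: E36, E18.
Further upstream: E23, E32.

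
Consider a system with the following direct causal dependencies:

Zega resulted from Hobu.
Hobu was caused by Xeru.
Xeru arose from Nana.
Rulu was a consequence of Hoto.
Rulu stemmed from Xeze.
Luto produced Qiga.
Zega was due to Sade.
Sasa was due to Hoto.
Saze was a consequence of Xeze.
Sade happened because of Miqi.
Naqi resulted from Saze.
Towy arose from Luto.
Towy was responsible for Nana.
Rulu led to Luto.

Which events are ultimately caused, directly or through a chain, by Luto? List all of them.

Direct effects: Towy, Qiga.
2 steps out: Nana.
3 steps out: Xeru.
4 steps out: Hobu.
5 steps out: Zega.
Not reachable from it: Xeze, Hoto, Rulu, Miqi, Sasa, Saze, Naqi, Sade.

Hobu, Nana, Qiga, Towy, Xeru, Zega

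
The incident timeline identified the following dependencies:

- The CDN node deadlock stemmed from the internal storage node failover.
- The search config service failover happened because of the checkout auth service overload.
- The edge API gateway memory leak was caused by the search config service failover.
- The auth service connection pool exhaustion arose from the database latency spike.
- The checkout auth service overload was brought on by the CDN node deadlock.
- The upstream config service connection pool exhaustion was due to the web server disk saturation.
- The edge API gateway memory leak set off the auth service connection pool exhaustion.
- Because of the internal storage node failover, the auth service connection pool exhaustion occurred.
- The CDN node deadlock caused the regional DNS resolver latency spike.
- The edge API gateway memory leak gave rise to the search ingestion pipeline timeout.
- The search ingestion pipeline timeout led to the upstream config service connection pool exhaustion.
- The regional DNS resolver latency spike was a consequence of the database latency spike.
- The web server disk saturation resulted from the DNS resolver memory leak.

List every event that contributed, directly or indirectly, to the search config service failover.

Immediate cause of the search config service failover: the checkout auth service overload.
Further upstream: the internal storage node failover, the CDN node deadlock.

the CDN node deadlock, the checkout auth service overload, the internal storage node failover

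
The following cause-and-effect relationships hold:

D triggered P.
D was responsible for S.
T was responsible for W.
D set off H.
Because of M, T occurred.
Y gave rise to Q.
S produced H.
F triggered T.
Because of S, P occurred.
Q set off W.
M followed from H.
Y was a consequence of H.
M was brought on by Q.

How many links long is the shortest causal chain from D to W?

Shortest chain: D → H → Y → Q → W.

4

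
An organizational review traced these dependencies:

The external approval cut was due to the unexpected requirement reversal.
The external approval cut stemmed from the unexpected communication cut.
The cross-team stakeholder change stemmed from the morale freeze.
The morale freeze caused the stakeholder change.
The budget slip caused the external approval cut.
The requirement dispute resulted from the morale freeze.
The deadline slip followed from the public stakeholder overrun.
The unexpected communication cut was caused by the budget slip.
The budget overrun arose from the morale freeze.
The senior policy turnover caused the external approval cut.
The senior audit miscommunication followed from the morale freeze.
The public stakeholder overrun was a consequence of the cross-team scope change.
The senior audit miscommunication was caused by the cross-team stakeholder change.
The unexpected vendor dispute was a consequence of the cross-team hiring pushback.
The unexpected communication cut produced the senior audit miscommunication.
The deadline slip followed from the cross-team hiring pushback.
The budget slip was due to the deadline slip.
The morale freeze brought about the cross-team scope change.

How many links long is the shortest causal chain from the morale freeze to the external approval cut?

5

Shortest chain: the morale freeze → the cross-team scope change → the public stakeholder overrun → the deadline slip → the budget slip → the external approval cut.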